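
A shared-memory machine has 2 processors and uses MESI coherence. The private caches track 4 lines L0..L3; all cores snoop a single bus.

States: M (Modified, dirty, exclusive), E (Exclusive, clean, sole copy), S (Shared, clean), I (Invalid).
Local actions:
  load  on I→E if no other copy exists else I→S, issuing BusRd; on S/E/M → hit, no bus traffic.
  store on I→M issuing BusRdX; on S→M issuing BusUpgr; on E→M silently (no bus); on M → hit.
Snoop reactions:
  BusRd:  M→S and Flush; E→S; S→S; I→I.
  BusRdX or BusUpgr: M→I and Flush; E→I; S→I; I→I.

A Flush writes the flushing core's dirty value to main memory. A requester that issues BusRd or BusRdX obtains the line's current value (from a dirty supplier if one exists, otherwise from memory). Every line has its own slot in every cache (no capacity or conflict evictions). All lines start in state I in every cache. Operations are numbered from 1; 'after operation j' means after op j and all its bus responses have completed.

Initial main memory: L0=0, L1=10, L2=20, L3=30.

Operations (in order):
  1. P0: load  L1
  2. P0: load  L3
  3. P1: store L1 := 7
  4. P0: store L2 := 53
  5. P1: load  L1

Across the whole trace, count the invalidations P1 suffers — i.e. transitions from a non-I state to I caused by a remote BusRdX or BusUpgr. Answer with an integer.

invalidations = 0

step 1: P0: load  L1  ⟶  EI  (L1)  txn=BusRd  M[L1]=10
step 2: P0: load  L3  ⟶  EI  (L3)  txn=BusRd  M[L3]=30
step 3: P1: store L1 := 7  ⟶  IM  (L1)  txn=BusRdX  M[L1]=10
step 4: P0: store L2 := 53  ⟶  MI  (L2)  txn=BusRdX  M[L2]=20
step 5: P1: load  L1  ⟶  IM  (L1)  txn=∅  M[L1]=10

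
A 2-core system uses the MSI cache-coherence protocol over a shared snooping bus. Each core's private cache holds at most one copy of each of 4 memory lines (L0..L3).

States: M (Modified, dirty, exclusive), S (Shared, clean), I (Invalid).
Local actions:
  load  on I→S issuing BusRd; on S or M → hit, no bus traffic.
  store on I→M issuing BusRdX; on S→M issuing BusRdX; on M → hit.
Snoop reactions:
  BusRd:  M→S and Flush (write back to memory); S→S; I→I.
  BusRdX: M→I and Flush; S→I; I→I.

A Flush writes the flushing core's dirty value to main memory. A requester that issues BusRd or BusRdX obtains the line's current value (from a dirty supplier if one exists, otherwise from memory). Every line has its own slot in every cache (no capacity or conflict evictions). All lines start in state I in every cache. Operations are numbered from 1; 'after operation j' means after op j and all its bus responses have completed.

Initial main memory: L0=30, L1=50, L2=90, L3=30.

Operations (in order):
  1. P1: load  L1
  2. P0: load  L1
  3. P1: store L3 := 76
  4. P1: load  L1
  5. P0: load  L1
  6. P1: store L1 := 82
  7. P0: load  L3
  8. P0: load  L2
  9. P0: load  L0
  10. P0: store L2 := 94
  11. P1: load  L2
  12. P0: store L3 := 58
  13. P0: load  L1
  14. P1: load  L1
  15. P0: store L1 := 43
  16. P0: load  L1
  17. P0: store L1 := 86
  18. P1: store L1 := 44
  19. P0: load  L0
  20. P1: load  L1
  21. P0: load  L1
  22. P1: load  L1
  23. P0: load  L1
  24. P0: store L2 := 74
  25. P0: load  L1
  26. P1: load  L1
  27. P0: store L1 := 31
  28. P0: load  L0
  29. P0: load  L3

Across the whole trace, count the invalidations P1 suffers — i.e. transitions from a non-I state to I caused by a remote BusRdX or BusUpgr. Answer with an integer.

  op1 P1: load  L1 → I/S on L1; bus BusRd; mem=50
  op2 P0: load  L1 → S/S on L1; bus BusRd; mem=50
  op3 P1: store L3 := 76 → I/M on L3; bus BusRdX; mem=30
  op4 P1: load  L1 → S/S on L1; bus (none); mem=50
  op5 P0: load  L1 → S/S on L1; bus (none); mem=50
  op6 P1: store L1 := 82 → I/M on L1; bus BusRdX; mem=50
  op7 P0: load  L3 → S/S on L3; bus BusRd Flush; mem=76
  op8 P0: load  L2 → S/I on L2; bus BusRd; mem=90
  op9 P0: load  L0 → S/I on L0; bus BusRd; mem=30
  op10 P0: store L2 := 94 → M/I on L2; bus BusRdX; mem=90
  op11 P1: load  L2 → S/S on L2; bus BusRd Flush; mem=94
  op12 P0: store L3 := 58 → M/I on L3; bus BusRdX; mem=76
  op13 P0: load  L1 → S/S on L1; bus BusRd Flush; mem=82
  op14 P1: load  L1 → S/S on L1; bus (none); mem=82
  op15 P0: store L1 := 43 → M/I on L1; bus BusRdX; mem=82
  op16 P0: load  L1 → M/I on L1; bus (none); mem=82
  op17 P0: store L1 := 86 → M/I on L1; bus (none); mem=82
  op18 P1: store L1 := 44 → I/M on L1; bus BusRdX Flush; mem=86
  op19 P0: load  L0 → S/I on L0; bus (none); mem=30
  op20 P1: load  L1 → I/M on L1; bus (none); mem=86
  op21 P0: load  L1 → S/S on L1; bus BusRd Flush; mem=44
  op22 P1: load  L1 → S/S on L1; bus (none); mem=44
  op23 P0: load  L1 → S/S on L1; bus (none); mem=44
  op24 P0: store L2 := 74 → M/I on L2; bus BusRdX; mem=94
  op25 P0: load  L1 → S/S on L1; bus (none); mem=44
  op26 P1: load  L1 → S/S on L1; bus (none); mem=44
  op27 P0: store L1 := 31 → M/I on L1; bus BusRdX; mem=44
  op28 P0: load  L0 → S/I on L0; bus (none); mem=30
  op29 P0: load  L3 → M/I on L3; bus (none); mem=76

invalidations = 4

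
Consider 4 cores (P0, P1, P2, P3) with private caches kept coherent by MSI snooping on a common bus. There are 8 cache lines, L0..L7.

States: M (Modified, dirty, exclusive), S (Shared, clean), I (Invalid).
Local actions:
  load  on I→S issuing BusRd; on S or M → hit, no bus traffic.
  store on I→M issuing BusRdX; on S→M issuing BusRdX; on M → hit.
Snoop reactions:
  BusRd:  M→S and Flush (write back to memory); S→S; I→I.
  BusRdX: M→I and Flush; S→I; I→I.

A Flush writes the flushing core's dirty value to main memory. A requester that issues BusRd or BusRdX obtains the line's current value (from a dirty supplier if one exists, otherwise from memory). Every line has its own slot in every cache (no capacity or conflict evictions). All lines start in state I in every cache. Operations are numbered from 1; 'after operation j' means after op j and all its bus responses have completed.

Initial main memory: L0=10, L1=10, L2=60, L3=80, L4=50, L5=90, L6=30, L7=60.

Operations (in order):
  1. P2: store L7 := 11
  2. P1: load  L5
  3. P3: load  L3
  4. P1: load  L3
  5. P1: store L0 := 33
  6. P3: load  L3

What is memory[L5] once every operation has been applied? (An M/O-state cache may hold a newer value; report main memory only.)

step 1: P2: store L7 := 11  ⟶  IIMI  (L7)  txn=BusRdX  M[L7]=60
step 2: P1: load  L5  ⟶  ISII  (L5)  txn=BusRd  M[L5]=90
step 3: P3: load  L3  ⟶  IIIS  (L3)  txn=BusRd  M[L3]=80
step 4: P1: load  L3  ⟶  ISIS  (L3)  txn=BusRd  M[L3]=80
step 5: P1: store L0 := 33  ⟶  IMII  (L0)  txn=BusRdX  M[L0]=10
step 6: P3: load  L3  ⟶  ISIS  (L3)  txn=∅  M[L3]=80

memory[L5] = 90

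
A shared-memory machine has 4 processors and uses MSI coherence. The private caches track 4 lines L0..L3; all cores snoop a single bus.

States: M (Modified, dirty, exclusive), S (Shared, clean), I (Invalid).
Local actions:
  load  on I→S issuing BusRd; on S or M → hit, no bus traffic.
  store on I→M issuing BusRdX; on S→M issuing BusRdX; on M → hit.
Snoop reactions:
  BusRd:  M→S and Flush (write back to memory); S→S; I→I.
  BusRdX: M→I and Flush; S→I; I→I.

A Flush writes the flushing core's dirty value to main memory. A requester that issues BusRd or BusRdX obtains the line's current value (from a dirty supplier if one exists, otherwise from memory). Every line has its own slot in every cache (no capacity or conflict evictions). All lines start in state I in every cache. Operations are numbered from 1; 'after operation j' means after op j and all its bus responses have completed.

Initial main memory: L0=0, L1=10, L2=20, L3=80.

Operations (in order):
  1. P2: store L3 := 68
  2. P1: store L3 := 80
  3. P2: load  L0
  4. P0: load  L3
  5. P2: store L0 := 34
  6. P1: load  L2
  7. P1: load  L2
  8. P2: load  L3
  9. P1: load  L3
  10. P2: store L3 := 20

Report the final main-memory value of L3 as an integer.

1. P2: store L3 := 68  bus=[BusRdX]  L3: P0=I P1=I P2=M P3=I  mem[L3]=80
2. P1: store L3 := 80  bus=[BusRdX,Flush]  L3: P0=I P1=M P2=I P3=I  mem[L3]=68
3. P2: load  L0  bus=[BusRd]  L0: P0=I P1=I P2=S P3=I  mem[L0]=0
4. P0: load  L3  bus=[BusRd,Flush]  L3: P0=S P1=S P2=I P3=I  mem[L3]=80
5. P2: store L0 := 34  bus=[BusRdX]  L0: P0=I P1=I P2=M P3=I  mem[L0]=0
6. P1: load  L2  bus=[BusRd]  L2: P0=I P1=S P2=I P3=I  mem[L2]=20
7. P1: load  L2  bus=[-]  L2: P0=I P1=S P2=I P3=I  mem[L2]=20
8. P2: load  L3  bus=[BusRd]  L3: P0=S P1=S P2=S P3=I  mem[L3]=80
9. P1: load  L3  bus=[-]  L3: P0=S P1=S P2=S P3=I  mem[L3]=80
10. P2: store L3 := 20  bus=[BusRdX]  L3: P0=I P1=I P2=M P3=I  mem[L3]=80

memory[L3] = 80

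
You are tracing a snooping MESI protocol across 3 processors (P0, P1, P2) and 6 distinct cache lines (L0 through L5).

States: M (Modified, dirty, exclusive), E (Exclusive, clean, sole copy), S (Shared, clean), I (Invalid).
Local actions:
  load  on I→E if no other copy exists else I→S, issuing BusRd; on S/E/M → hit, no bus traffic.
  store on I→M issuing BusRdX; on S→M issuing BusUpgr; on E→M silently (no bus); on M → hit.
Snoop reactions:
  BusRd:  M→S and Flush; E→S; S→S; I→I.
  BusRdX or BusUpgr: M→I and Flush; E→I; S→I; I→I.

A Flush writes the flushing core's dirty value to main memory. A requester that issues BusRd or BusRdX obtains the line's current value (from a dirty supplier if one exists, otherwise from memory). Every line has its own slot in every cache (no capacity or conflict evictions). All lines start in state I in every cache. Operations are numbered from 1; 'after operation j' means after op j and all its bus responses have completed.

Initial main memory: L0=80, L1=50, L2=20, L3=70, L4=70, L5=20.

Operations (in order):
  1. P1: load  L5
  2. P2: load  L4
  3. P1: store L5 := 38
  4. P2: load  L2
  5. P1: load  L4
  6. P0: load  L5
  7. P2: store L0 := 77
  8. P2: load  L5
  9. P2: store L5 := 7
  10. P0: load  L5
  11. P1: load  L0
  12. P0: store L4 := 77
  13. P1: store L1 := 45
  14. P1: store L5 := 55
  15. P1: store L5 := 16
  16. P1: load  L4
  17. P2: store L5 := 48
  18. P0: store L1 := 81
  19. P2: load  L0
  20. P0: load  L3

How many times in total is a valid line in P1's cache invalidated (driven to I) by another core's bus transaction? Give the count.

invalidations = 4

[1] P1: load  L5 | P0:I, P1:E(20), P2:I | bus: BusRd
[2] P2: load  L4 | P0:I, P1:I, P2:E(70) | bus: BusRd
[3] P1: store L5 := 38 | P0:I, P1:M(38), P2:I | bus: none
[4] P2: load  L2 | P0:I, P1:I, P2:E(20) | bus: BusRd
[5] P1: load  L4 | P0:I, P1:S(70), P2:S(70) | bus: BusRd
[6] P0: load  L5 | P0:S(38), P1:S(38), P2:I | bus: BusRd,Flush
[7] P2: store L0 := 77 | P0:I, P1:I, P2:M(77) | bus: BusRdX
[8] P2: load  L5 | P0:S(38), P1:S(38), P2:S(38) | bus: BusRd
[9] P2: store L5 := 7 | P0:I, P1:I, P2:M(7) | bus: BusUpgr
[10] P0: load  L5 | P0:S(7), P1:I, P2:S(7) | bus: BusRd,Flush
[11] P1: load  L0 | P0:I, P1:S(77), P2:S(77) | bus: BusRd,Flush
[12] P0: store L4 := 77 | P0:M(77), P1:I, P2:I | bus: BusRdX
[13] P1: store L1 := 45 | P0:I, P1:M(45), P2:I | bus: BusRdX
[14] P1: store L5 := 55 | P0:I, P1:M(55), P2:I | bus: BusRdX
[15] P1: store L5 := 16 | P0:I, P1:M(16), P2:I | bus: none
[16] P1: load  L4 | P0:S(77), P1:S(77), P2:I | bus: BusRd,Flush
[17] P2: store L5 := 48 | P0:I, P1:I, P2:M(48) | bus: BusRdX,Flush
[18] P0: store L1 := 81 | P0:M(81), P1:I, P2:I | bus: BusRdX,Flush
[19] P2: load  L0 | P0:I, P1:S(77), P2:S(77) | bus: none
[20] P0: load  L3 | P0:E(70), P1:I, P2:I | bus: BusRd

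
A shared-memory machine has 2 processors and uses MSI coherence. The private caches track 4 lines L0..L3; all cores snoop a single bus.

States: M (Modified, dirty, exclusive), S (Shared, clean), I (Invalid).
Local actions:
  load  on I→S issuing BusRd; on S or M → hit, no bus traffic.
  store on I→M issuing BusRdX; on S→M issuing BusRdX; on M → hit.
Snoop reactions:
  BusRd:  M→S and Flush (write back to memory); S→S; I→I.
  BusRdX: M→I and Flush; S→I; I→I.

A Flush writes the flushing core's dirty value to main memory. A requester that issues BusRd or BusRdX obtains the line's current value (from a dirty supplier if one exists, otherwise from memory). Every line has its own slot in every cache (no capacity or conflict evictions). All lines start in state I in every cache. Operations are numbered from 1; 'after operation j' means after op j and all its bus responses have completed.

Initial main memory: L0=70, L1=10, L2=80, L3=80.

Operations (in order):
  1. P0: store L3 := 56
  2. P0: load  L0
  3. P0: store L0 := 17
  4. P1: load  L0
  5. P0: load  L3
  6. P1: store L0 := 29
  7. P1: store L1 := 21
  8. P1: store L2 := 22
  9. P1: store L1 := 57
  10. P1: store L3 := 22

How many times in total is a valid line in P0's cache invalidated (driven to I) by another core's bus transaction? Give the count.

invalidations = 2

1. P0: store L3 := 56  bus=[BusRdX]  L3: P0=M P1=I  mem[L3]=80
2. P0: load  L0  bus=[BusRd]  L0: P0=S P1=I  mem[L0]=70
3. P0: store L0 := 17  bus=[BusRdX]  L0: P0=M P1=I  mem[L0]=70
4. P1: load  L0  bus=[BusRd,Flush]  L0: P0=S P1=S  mem[L0]=17
5. P0: load  L3  bus=[-]  L3: P0=M P1=I  mem[L3]=80
6. P1: store L0 := 29  bus=[BusRdX]  L0: P0=I P1=M  mem[L0]=17
7. P1: store L1 := 21  bus=[BusRdX]  L1: P0=I P1=M  mem[L1]=10
8. P1: store L2 := 22  bus=[BusRdX]  L2: P0=I P1=M  mem[L2]=80
9. P1: store L1 := 57  bus=[-]  L1: P0=I P1=M  mem[L1]=10
10. P1: store L3 := 22  bus=[BusRdX,Flush]  L3: P0=I P1=M  mem[L3]=56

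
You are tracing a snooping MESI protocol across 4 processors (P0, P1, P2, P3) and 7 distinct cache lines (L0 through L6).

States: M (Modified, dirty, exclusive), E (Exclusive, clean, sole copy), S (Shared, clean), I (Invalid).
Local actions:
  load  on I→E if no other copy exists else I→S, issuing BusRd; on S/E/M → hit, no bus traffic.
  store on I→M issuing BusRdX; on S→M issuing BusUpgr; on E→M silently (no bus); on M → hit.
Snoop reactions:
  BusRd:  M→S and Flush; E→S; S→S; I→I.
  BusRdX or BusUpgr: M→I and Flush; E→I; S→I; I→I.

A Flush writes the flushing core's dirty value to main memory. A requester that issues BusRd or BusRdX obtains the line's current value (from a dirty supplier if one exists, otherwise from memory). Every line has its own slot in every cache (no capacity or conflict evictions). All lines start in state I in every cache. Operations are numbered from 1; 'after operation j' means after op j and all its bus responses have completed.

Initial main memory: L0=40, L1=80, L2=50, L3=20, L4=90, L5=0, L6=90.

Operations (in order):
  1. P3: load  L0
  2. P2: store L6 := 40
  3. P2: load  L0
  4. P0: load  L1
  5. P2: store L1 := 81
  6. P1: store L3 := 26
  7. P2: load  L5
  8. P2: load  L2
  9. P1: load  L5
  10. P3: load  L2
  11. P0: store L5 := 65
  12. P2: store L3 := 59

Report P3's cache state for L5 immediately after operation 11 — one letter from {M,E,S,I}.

1. P3: load  L0  bus=[BusRd]  L0: P0=I P1=I P2=I P3=E  mem[L0]=40
2. P2: store L6 := 40  bus=[BusRdX]  L6: P0=I P1=I P2=M P3=I  mem[L6]=90
3. P2: load  L0  bus=[BusRd]  L0: P0=I P1=I P2=S P3=S  mem[L0]=40
4. P0: load  L1  bus=[BusRd]  L1: P0=E P1=I P2=I P3=I  mem[L1]=80
5. P2: store L1 := 81  bus=[BusRdX]  L1: P0=I P1=I P2=M P3=I  mem[L1]=80
6. P1: store L3 := 26  bus=[BusRdX]  L3: P0=I P1=M P2=I P3=I  mem[L3]=20
7. P2: load  L5  bus=[BusRd]  L5: P0=I P1=I P2=E P3=I  mem[L5]=0
8. P2: load  L2  bus=[BusRd]  L2: P0=I P1=I P2=E P3=I  mem[L2]=50
9. P1: load  L5  bus=[BusRd]  L5: P0=I P1=S P2=S P3=I  mem[L5]=0
10. P3: load  L2  bus=[BusRd]  L2: P0=I P1=I P2=S P3=S  mem[L2]=50
11. P0: store L5 := 65  bus=[BusRdX]  L5: P0=M P1=I P2=I P3=I  mem[L5]=0
12. P2: store L3 := 59  bus=[BusRdX,Flush]  L3: P0=I P1=I P2=M P3=I  mem[L3]=26

state = I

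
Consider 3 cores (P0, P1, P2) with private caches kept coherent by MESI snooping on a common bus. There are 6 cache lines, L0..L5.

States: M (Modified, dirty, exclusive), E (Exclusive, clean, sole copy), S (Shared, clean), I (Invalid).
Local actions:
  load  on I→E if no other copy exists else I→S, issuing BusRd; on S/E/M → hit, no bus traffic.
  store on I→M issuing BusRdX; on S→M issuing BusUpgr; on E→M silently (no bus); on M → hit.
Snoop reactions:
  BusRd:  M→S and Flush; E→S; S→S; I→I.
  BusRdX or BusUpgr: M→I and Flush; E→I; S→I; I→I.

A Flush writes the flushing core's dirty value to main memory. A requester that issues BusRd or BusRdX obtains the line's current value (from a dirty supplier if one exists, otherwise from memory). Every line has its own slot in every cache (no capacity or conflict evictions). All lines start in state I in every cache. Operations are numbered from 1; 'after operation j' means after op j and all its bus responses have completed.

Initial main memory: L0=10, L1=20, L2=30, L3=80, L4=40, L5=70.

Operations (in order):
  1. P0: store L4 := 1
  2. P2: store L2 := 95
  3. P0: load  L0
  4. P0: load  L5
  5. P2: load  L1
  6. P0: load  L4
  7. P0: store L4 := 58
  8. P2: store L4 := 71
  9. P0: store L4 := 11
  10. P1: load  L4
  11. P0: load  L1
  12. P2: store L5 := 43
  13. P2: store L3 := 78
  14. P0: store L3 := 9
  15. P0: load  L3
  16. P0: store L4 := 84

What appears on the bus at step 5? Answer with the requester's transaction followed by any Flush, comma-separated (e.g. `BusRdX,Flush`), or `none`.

bus = BusRd

[1] P0: store L4 := 1 | P0:M(1), P1:I, P2:I | bus: BusRdX
[2] P2: store L2 := 95 | P0:I, P1:I, P2:M(95) | bus: BusRdX
[3] P0: load  L0 | P0:E(10), P1:I, P2:I | bus: BusRd
[4] P0: load  L5 | P0:E(70), P1:I, P2:I | bus: BusRd
[5] P2: load  L1 | P0:I, P1:I, P2:E(20) | bus: BusRd
[6] P0: load  L4 | P0:M(1), P1:I, P2:I | bus: none
[7] P0: store L4 := 58 | P0:M(58), P1:I, P2:I | bus: none
[8] P2: store L4 := 71 | P0:I, P1:I, P2:M(71) | bus: BusRdX,Flush
[9] P0: store L4 := 11 | P0:M(11), P1:I, P2:I | bus: BusRdX,Flush
[10] P1: load  L4 | P0:S(11), P1:S(11), P2:I | bus: BusRd,Flush
[11] P0: load  L1 | P0:S(20), P1:I, P2:S(20) | bus: BusRd
[12] P2: store L5 := 43 | P0:I, P1:I, P2:M(43) | bus: BusRdX
[13] P2: store L3 := 78 | P0:I, P1:I, P2:M(78) | bus: BusRdX
[14] P0: store L3 := 9 | P0:M(9), P1:I, P2:I | bus: BusRdX,Flush
[15] P0: load  L3 | P0:M(9), P1:I, P2:I | bus: none
[16] P0: store L4 := 84 | P0:M(84), P1:I, P2:I | bus: BusUpgr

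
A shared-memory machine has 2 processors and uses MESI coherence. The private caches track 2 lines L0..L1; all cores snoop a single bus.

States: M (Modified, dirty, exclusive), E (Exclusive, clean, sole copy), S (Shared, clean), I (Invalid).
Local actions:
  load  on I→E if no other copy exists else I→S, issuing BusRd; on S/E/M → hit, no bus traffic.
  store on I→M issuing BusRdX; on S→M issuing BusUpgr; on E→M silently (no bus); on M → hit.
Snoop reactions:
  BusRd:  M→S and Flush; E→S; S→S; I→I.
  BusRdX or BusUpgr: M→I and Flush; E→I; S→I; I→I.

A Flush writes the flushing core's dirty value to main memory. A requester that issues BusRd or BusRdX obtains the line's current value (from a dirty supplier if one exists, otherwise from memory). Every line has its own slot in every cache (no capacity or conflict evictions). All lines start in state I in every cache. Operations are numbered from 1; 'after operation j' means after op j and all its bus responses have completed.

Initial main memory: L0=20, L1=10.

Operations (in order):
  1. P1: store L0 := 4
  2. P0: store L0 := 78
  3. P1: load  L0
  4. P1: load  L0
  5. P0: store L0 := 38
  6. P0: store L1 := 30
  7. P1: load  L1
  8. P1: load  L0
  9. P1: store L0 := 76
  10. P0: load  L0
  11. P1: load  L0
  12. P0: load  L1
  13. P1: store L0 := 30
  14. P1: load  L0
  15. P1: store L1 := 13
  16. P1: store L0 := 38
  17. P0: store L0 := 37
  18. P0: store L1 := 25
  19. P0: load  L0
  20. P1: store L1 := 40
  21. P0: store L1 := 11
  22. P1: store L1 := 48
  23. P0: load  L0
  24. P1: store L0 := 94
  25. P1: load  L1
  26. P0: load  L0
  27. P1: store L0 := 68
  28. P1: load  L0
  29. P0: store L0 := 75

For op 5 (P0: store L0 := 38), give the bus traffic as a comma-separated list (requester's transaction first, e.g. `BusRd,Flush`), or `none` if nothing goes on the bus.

bus = BusUpgr

  op1 P1: store L0 := 4 → I/M on L0; bus BusRdX; mem=20
  op2 P0: store L0 := 78 → M/I on L0; bus BusRdX Flush; mem=4
  op3 P1: load  L0 → S/S on L0; bus BusRd Flush; mem=78
  op4 P1: load  L0 → S/S on L0; bus (none); mem=78
  op5 P0: store L0 := 38 → M/I on L0; bus BusUpgr; mem=78
  op6 P0: store L1 := 30 → M/I on L1; bus BusRdX; mem=10
  op7 P1: load  L1 → S/S on L1; bus BusRd Flush; mem=30
  op8 P1: load  L0 → S/S on L0; bus BusRd Flush; mem=38
  op9 P1: store L0 := 76 → I/M on L0; bus BusUpgr; mem=38
  op10 P0: load  L0 → S/S on L0; bus BusRd Flush; mem=76
  op11 P1: load  L0 → S/S on L0; bus (none); mem=76
  op12 P0: load  L1 → S/S on L1; bus (none); mem=30
  op13 P1: store L0 := 30 → I/M on L0; bus BusUpgr; mem=76
  op14 P1: load  L0 → I/M on L0; bus (none); mem=76
  op15 P1: store L1 := 13 → I/M on L1; bus BusUpgr; mem=30
  op16 P1: store L0 := 38 → I/M on L0; bus (none); mem=76
  op17 P0: store L0 := 37 → M/I on L0; bus BusRdX Flush; mem=38
  op18 P0: store L1 := 25 → M/I on L1; bus BusRdX Flush; mem=13
  op19 P0: load  L0 → M/I on L0; bus (none); mem=38
  op20 P1: store L1 := 40 → I/M on L1; bus BusRdX Flush; mem=25
  op21 P0: store L1 := 11 → M/I on L1; bus BusRdX Flush; mem=40
  op22 P1: store L1 := 48 → I/M on L1; bus BusRdX Flush; mem=11
  op23 P0: load  L0 → M/I on L0; bus (none); mem=38
  op24 P1: store L0 := 94 → I/M on L0; bus BusRdX Flush; mem=37
  op25 P1: load  L1 → I/M on L1; bus (none); mem=11
  op26 P0: load  L0 → S/S on L0; bus BusRd Flush; mem=94
  op27 P1: store L0 := 68 → I/M on L0; bus BusUpgr; mem=94
  op28 P1: load  L0 → I/M on L0; bus (none); mem=94
  op29 P0: store L0 := 75 → M/I on L0; bus BusRdX Flush; mem=68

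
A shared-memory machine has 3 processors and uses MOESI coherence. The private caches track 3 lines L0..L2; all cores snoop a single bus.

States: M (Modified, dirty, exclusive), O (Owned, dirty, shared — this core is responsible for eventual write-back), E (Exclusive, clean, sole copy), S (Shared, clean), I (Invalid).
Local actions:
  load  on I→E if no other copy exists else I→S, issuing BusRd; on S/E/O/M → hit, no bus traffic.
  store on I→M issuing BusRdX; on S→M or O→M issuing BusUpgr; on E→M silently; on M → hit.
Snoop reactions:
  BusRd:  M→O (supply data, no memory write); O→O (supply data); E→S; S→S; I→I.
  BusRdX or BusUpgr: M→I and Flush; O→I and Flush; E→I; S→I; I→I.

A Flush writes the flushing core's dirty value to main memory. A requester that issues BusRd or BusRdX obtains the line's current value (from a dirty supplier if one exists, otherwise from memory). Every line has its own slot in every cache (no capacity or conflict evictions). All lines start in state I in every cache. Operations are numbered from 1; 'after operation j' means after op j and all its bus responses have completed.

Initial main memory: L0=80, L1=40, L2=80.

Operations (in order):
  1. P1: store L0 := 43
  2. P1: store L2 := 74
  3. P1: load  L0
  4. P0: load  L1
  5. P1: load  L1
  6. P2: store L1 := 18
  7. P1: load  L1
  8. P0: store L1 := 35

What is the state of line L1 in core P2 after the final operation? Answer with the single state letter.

[1] P1: store L0 := 43 | P0:I, P1:M(43), P2:I | bus: BusRdX
[2] P1: store L2 := 74 | P0:I, P1:M(74), P2:I | bus: BusRdX
[3] P1: load  L0 | P0:I, P1:M(43), P2:I | bus: none
[4] P0: load  L1 | P0:E(40), P1:I, P2:I | bus: BusRd
[5] P1: load  L1 | P0:S(40), P1:S(40), P2:I | bus: BusRd
[6] P2: store L1 := 18 | P0:I, P1:I, P2:M(18) | bus: BusRdX
[7] P1: load  L1 | P0:I, P1:S(18), P2:O(18) | bus: BusRd
[8] P0: store L1 := 35 | P0:M(35), P1:I, P2:I | bus: BusRdX,Flush

state = I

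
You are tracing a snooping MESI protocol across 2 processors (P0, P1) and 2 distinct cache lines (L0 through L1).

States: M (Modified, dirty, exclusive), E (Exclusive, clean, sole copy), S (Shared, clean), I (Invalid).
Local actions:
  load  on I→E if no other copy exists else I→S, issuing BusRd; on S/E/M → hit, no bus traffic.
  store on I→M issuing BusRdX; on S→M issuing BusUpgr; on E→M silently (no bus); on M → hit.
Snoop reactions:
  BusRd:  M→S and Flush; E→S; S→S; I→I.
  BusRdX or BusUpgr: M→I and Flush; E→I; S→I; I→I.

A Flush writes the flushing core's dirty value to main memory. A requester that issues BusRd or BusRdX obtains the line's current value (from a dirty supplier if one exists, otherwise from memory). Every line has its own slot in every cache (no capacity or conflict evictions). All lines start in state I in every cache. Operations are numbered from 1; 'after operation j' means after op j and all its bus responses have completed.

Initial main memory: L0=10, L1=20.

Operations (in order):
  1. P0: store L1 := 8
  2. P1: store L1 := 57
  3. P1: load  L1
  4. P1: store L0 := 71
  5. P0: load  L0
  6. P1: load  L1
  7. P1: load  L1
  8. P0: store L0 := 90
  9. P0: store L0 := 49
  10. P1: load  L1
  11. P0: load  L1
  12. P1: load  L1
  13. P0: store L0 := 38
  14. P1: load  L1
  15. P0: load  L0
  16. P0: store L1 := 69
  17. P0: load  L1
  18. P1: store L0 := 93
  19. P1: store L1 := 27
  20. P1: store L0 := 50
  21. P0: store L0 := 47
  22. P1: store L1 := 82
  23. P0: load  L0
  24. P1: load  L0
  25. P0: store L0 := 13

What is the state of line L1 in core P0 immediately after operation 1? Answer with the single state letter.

  op1 P0: store L1 := 8 → M/I on L1; bus BusRdX; mem=20
  op2 P1: store L1 := 57 → I/M on L1; bus BusRdX Flush; mem=8
  op3 P1: load  L1 → I/M on L1; bus (none); mem=8
  op4 P1: store L0 := 71 → I/M on L0; bus BusRdX; mem=10
  op5 P0: load  L0 → S/S on L0; bus BusRd Flush; mem=71
  op6 P1: load  L1 → I/M on L1; bus (none); mem=8
  op7 P1: load  L1 → I/M on L1; bus (none); mem=8
  op8 P0: store L0 := 90 → M/I on L0; bus BusUpgr; mem=71
  op9 P0: store L0 := 49 → M/I on L0; bus (none); mem=71
  op10 P1: load  L1 → I/M on L1; bus (none); mem=8
  op11 P0: load  L1 → S/S on L1; bus BusRd Flush; mem=57
  op12 P1: load  L1 → S/S on L1; bus (none); mem=57
  op13 P0: store L0 := 38 → M/I on L0; bus (none); mem=71
  op14 P1: load  L1 → S/S on L1; bus (none); mem=57
  op15 P0: load  L0 → M/I on L0; bus (none); mem=71
  op16 P0: store L1 := 69 → M/I on L1; bus BusUpgr; mem=57
  op17 P0: load  L1 → M/I on L1; bus (none); mem=57
  op18 P1: store L0 := 93 → I/M on L0; bus BusRdX Flush; mem=38
  op19 P1: store L1 := 27 → I/M on L1; bus BusRdX Flush; mem=69
  op20 P1: store L0 := 50 → I/M on L0; bus (none); mem=38
  op21 P0: store L0 := 47 → M/I on L0; bus BusRdX Flush; mem=50
  op22 P1: store L1 := 82 → I/M on L1; bus (none); mem=69
  op23 P0: load  L0 → M/I on L0; bus (none); mem=50
  op24 P1: load  L0 → S/S on L0; bus BusRd Flush; mem=47
  op25 P0: store L0 := 13 → M/I on L0; bus BusUpgr; mem=47

state = M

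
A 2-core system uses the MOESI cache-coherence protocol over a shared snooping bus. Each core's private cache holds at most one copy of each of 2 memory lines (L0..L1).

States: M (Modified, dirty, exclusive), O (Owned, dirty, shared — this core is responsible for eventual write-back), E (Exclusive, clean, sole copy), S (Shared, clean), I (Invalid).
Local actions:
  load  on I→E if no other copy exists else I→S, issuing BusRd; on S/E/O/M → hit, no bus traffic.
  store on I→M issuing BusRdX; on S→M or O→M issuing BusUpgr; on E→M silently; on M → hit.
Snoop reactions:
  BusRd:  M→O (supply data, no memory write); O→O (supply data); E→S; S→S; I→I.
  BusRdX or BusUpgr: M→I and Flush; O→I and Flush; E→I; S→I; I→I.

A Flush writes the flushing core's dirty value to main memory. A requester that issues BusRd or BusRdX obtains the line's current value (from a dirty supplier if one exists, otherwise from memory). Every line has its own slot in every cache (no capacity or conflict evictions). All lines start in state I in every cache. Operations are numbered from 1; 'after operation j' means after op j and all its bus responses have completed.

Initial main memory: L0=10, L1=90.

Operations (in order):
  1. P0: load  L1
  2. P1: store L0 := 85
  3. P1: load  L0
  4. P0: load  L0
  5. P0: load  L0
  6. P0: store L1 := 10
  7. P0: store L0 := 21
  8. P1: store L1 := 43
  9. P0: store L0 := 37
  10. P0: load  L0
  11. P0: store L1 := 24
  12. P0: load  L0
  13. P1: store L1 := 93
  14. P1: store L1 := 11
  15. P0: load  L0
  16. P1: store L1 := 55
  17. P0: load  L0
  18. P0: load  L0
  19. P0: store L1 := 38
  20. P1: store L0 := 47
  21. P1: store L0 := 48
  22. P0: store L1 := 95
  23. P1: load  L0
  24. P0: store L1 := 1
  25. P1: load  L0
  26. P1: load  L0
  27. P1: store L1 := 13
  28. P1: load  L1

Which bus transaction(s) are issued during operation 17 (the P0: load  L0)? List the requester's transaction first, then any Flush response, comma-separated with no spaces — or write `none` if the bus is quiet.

[1] P0: load  L1 | P0:E(90), P1:I | bus: BusRd
[2] P1: store L0 := 85 | P0:I, P1:M(85) | bus: BusRdX
[3] P1: load  L0 | P0:I, P1:M(85) | bus: none
[4] P0: load  L0 | P0:S(85), P1:O(85) | bus: BusRd
[5] P0: load  L0 | P0:S(85), P1:O(85) | bus: none
[6] P0: store L1 := 10 | P0:M(10), P1:I | bus: none
[7] P0: store L0 := 21 | P0:M(21), P1:I | bus: BusUpgr,Flush
[8] P1: store L1 := 43 | P0:I, P1:M(43) | bus: BusRdX,Flush
[9] P0: store L0 := 37 | P0:M(37), P1:I | bus: none
[10] P0: load  L0 | P0:M(37), P1:I | bus: none
[11] P0: store L1 := 24 | P0:M(24), P1:I | bus: BusRdX,Flush
[12] P0: load  L0 | P0:M(37), P1:I | bus: none
[13] P1: store L1 := 93 | P0:I, P1:M(93) | bus: BusRdX,Flush
[14] P1: store L1 := 11 | P0:I, P1:M(11) | bus: none
[15] P0: load  L0 | P0:M(37), P1:I | bus: none
[16] P1: store L1 := 55 | P0:I, P1:M(55) | bus: none
[17] P0: load  L0 | P0:M(37), P1:I | bus: none
[18] P0: load  L0 | P0:M(37), P1:I | bus: none
[19] P0: store L1 := 38 | P0:M(38), P1:I | bus: BusRdX,Flush
[20] P1: store L0 := 47 | P0:I, P1:M(47) | bus: BusRdX,Flush
[21] P1: store L0 := 48 | P0:I, P1:M(48) | bus: none
[22] P0: store L1 := 95 | P0:M(95), P1:I | bus: none
[23] P1: load  L0 | P0:I, P1:M(48) | bus: none
[24] P0: store L1 := 1 | P0:M(1), P1:I | bus: none
[25] P1: load  L0 | P0:I, P1:M(48) | bus: none
[26] P1: load  L0 | P0:I, P1:M(48) | bus: none
[27] P1: store L1 := 13 | P0:I, P1:M(13) | bus: BusRdX,Flush
[28] P1: load  L1 | P0:I, P1:M(13) | bus: none

bus = none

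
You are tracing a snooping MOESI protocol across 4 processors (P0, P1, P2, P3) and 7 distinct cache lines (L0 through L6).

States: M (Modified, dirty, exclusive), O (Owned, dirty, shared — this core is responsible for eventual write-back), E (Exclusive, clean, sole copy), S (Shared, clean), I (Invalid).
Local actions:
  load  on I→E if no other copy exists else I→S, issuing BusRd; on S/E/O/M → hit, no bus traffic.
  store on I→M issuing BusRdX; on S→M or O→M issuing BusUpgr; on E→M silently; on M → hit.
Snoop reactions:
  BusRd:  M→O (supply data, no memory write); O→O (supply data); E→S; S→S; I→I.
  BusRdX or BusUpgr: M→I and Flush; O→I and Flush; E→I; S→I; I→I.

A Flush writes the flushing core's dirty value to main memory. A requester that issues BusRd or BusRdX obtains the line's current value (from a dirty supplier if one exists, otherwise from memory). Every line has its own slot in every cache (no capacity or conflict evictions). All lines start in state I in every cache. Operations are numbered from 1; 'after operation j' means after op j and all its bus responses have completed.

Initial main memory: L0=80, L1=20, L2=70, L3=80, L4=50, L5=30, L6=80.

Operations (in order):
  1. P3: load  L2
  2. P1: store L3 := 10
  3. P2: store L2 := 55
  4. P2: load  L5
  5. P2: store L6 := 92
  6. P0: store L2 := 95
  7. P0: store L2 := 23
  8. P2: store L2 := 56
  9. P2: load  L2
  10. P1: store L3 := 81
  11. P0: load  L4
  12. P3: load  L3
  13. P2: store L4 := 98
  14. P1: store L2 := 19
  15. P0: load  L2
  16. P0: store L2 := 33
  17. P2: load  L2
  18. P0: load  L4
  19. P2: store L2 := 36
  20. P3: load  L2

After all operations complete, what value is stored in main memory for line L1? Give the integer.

memory[L1] = 20

step 1: P3: load  L2  ⟶  IIIE  (L2)  txn=BusRd  M[L2]=70
step 2: P1: store L3 := 10  ⟶  IMII  (L3)  txn=BusRdX  M[L3]=80
step 3: P2: store L2 := 55  ⟶  IIMI  (L2)  txn=BusRdX  M[L2]=70
step 4: P2: load  L5  ⟶  IIEI  (L5)  txn=BusRd  M[L5]=30
step 5: P2: store L6 := 92  ⟶  IIMI  (L6)  txn=BusRdX  M[L6]=80
step 6: P0: store L2 := 95  ⟶  MIII  (L2)  txn=BusRdX+Flush  M[L2]=55
step 7: P0: store L2 := 23  ⟶  MIII  (L2)  txn=∅  M[L2]=55
step 8: P2: store L2 := 56  ⟶  IIMI  (L2)  txn=BusRdX+Flush  M[L2]=23
step 9: P2: load  L2  ⟶  IIMI  (L2)  txn=∅  M[L2]=23
step 10: P1: store L3 := 81  ⟶  IMII  (L3)  txn=∅  M[L3]=80
step 11: P0: load  L4  ⟶  EIII  (L4)  txn=BusRd  M[L4]=50
step 12: P3: load  L3  ⟶  IOIS  (L3)  txn=BusRd  M[L3]=80
step 13: P2: store L4 := 98  ⟶  IIMI  (L4)  txn=BusRdX  M[L4]=50
step 14: P1: store L2 := 19  ⟶  IMII  (L2)  txn=BusRdX+Flush  M[L2]=56
step 15: P0: load  L2  ⟶  SOII  (L2)  txn=BusRd  M[L2]=56
step 16: P0: store L2 := 33  ⟶  MIII  (L2)  txn=BusUpgr+Flush  M[L2]=19
step 17: P2: load  L2  ⟶  OISI  (L2)  txn=BusRd  M[L2]=19
step 18: P0: load  L4  ⟶  SIOI  (L4)  txn=BusRd  M[L4]=50
step 19: P2: store L2 := 36  ⟶  IIMI  (L2)  txn=BusUpgr+Flush  M[L2]=33
step 20: P3: load  L2  ⟶  IIOS  (L2)  txn=BusRd  M[L2]=33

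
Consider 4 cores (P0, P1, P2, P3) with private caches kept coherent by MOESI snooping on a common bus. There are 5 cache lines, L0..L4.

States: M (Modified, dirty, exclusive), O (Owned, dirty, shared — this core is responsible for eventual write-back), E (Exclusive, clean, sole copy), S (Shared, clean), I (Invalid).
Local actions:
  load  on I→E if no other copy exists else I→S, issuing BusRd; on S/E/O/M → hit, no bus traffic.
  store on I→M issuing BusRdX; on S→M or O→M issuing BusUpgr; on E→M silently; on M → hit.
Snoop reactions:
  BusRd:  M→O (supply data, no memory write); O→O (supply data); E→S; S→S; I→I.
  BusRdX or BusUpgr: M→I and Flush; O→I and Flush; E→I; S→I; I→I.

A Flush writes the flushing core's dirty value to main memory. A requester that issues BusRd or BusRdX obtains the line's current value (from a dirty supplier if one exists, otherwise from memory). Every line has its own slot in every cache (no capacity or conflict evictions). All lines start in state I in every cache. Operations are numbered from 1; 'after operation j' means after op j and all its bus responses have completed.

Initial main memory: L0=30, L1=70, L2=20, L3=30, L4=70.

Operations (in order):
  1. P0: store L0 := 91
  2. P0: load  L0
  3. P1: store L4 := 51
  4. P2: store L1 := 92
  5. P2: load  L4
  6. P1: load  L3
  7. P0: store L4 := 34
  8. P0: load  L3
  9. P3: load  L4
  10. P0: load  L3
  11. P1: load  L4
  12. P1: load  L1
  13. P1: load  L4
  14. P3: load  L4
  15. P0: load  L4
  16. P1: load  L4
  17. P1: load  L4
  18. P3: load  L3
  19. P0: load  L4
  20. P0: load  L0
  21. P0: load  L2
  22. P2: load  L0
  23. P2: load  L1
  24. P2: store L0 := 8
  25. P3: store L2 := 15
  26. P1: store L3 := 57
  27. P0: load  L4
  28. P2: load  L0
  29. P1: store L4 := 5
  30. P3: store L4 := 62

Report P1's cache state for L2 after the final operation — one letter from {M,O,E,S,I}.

state = I

  op1 P0: store L0 := 91 → M/I/I/I on L0; bus BusRdX; mem=30
  op2 P0: load  L0 → M/I/I/I on L0; bus (none); mem=30
  op3 P1: store L4 := 51 → I/M/I/I on L4; bus BusRdX; mem=70
  op4 P2: store L1 := 92 → I/I/M/I on L1; bus BusRdX; mem=70
  op5 P2: load  L4 → I/O/S/I on L4; bus BusRd; mem=70
  op6 P1: load  L3 → I/E/I/I on L3; bus BusRd; mem=30
  op7 P0: store L4 := 34 → M/I/I/I on L4; bus BusRdX Flush; mem=51
  op8 P0: load  L3 → S/S/I/I on L3; bus BusRd; mem=30
  op9 P3: load  L4 → O/I/I/S on L4; bus BusRd; mem=51
  op10 P0: load  L3 → S/S/I/I on L3; bus (none); mem=30
  op11 P1: load  L4 → O/S/I/S on L4; bus BusRd; mem=51
  op12 P1: load  L1 → I/S/O/I on L1; bus BusRd; mem=70
  op13 P1: load  L4 → O/S/I/S on L4; bus (none); mem=51
  op14 P3: load  L4 → O/S/I/S on L4; bus (none); mem=51
  op15 P0: load  L4 → O/S/I/S on L4; bus (none); mem=51
  op16 P1: load  L4 → O/S/I/S on L4; bus (none); mem=51
  op17 P1: load  L4 → O/S/I/S on L4; bus (none); mem=51
  op18 P3: load  L3 → S/S/I/S on L3; bus BusRd; mem=30
  op19 P0: load  L4 → O/S/I/S on L4; bus (none); mem=51
  op20 P0: load  L0 → M/I/I/I on L0; bus (none); mem=30
  op21 P0: load  L2 → E/I/I/I on L2; bus BusRd; mem=20
  op22 P2: load  L0 → O/I/S/I on L0; bus BusRd; mem=30
  op23 P2: load  L1 → I/S/O/I on L1; bus (none); mem=70
  op24 P2: store L0 := 8 → I/I/M/I on L0; bus BusUpgr Flush; mem=91
  op25 P3: store L2 := 15 → I/I/I/M on L2; bus BusRdX; mem=20
  op26 P1: store L3 := 57 → I/M/I/I on L3; bus BusUpgr; mem=30
  op27 P0: load  L4 → O/S/I/S on L4; bus (none); mem=51
  op28 P2: load  L0 → I/I/M/I on L0; bus (none); mem=91
  op29 P1: store L4 := 5 → I/M/I/I on L4; bus BusUpgr Flush; mem=34
  op30 P3: store L4 := 62 → I/I/I/M on L4; bus BusRdX Flush; mem=5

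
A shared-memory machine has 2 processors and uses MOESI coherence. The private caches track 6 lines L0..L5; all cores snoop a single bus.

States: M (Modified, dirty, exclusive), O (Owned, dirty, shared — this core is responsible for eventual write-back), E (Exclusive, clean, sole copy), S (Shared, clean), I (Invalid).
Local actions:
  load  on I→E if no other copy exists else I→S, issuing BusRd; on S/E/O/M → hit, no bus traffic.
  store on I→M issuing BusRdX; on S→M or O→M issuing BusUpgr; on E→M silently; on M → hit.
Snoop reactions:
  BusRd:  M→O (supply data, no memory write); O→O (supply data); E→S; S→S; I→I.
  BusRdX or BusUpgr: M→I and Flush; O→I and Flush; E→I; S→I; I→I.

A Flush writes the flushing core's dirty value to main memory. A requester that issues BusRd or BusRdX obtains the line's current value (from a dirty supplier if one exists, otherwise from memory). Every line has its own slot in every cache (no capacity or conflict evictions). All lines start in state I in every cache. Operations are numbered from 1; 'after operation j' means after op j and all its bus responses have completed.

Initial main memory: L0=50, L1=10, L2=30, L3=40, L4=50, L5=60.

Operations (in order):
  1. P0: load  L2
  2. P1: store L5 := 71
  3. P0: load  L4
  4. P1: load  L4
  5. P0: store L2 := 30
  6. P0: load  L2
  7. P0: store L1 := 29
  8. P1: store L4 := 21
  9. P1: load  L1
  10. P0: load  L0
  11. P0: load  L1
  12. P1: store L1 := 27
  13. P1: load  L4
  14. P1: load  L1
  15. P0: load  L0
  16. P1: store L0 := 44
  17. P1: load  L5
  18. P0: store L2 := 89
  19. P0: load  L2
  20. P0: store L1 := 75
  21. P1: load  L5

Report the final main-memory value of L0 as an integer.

memory[L0] = 50

[1] P0: load  L2 | P0:E(30), P1:I | bus: BusRd
[2] P1: store L5 := 71 | P0:I, P1:M(71) | bus: BusRdX
[3] P0: load  L4 | P0:E(50), P1:I | bus: BusRd
[4] P1: load  L4 | P0:S(50), P1:S(50) | bus: BusRd
[5] P0: store L2 := 30 | P0:M(30), P1:I | bus: none
[6] P0: load  L2 | P0:M(30), P1:I | bus: none
[7] P0: store L1 := 29 | P0:M(29), P1:I | bus: BusRdX
[8] P1: store L4 := 21 | P0:I, P1:M(21) | bus: BusUpgr
[9] P1: load  L1 | P0:O(29), P1:S(29) | bus: BusRd
[10] P0: load  L0 | P0:E(50), P1:I | bus: BusRd
[11] P0: load  L1 | P0:O(29), P1:S(29) | bus: none
[12] P1: store L1 := 27 | P0:I, P1:M(27) | bus: BusUpgr,Flush
[13] P1: load  L4 | P0:I, P1:M(21) | bus: none
[14] P1: load  L1 | P0:I, P1:M(27) | bus: none
[15] P0: load  L0 | P0:E(50), P1:I | bus: none
[16] P1: store L0 := 44 | P0:I, P1:M(44) | bus: BusRdX
[17] P1: load  L5 | P0:I, P1:M(71) | bus: none
[18] P0: store L2 := 89 | P0:M(89), P1:I | bus: none
[19] P0: load  L2 | P0:M(89), P1:I | bus: none
[20] P0: store L1 := 75 | P0:M(75), P1:I | bus: BusRdX,Flush
[21] P1: load  L5 | P0:I, P1:M(71) | bus: none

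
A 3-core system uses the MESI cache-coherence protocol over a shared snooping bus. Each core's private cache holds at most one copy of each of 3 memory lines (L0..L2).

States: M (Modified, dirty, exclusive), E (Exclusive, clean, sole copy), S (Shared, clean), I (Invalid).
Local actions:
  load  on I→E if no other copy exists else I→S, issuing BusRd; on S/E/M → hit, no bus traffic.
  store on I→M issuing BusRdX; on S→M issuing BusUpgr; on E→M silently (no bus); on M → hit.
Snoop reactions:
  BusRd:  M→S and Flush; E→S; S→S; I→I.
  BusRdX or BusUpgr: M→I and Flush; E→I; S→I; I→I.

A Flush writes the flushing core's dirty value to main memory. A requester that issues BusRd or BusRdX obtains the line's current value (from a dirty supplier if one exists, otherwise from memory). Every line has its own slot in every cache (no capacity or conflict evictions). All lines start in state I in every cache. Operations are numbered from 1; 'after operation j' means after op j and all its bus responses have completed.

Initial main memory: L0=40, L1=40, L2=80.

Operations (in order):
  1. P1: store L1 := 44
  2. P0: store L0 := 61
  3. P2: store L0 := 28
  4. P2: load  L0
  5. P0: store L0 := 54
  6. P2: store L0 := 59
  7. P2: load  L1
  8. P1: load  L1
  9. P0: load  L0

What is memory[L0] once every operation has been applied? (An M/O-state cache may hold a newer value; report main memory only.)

step 1: P1: store L1 := 44  ⟶  IMI  (L1)  txn=BusRdX  M[L1]=40
step 2: P0: store L0 := 61  ⟶  MII  (L0)  txn=BusRdX  M[L0]=40
step 3: P2: store L0 := 28  ⟶  IIM  (L0)  txn=BusRdX+Flush  M[L0]=61
step 4: P2: load  L0  ⟶  IIM  (L0)  txn=∅  M[L0]=61
step 5: P0: store L0 := 54  ⟶  MII  (L0)  txn=BusRdX+Flush  M[L0]=28
step 6: P2: store L0 := 59  ⟶  IIM  (L0)  txn=BusRdX+Flush  M[L0]=54
step 7: P2: load  L1  ⟶  ISS  (L1)  txn=BusRd+Flush  M[L1]=44
step 8: P1: load  L1  ⟶  ISS  (L1)  txn=∅  M[L1]=44
step 9: P0: load  L0  ⟶  SIS  (L0)  txn=BusRd+Flush  M[L0]=59

memory[L0] = 59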